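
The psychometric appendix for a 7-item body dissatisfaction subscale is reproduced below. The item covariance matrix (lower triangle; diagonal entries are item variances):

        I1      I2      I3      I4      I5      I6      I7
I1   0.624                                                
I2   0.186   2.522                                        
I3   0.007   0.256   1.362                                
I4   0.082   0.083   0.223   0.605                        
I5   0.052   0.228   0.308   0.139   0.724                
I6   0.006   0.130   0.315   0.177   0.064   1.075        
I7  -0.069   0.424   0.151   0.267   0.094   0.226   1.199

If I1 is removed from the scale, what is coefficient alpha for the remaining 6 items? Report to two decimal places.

Remaining items: I2, I3, I4, I5, I6, I7 (k = 6).
sum of item variances = 2.522 + 1.362 + 0.605 + 0.724 + 1.075 + 1.199 = 7.487
Var(T) = 7.487 + 2 × 3.085 = 13.657
α (item deleted) = (6/5)·(1 − 7.487/13.657) = 0.54

α = 0.54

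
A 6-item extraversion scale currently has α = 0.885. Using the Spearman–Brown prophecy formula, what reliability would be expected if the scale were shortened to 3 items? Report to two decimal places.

Length factor m = 3/6 = 0.5000
α' = m·α / (1 − (1−m)·α)
   = 3/6 × 0.885 / (1 − (1 − 3/6) × 0.885)
   = 0.4425 / 0.5575 = 0.79

predicted reliability = 0.79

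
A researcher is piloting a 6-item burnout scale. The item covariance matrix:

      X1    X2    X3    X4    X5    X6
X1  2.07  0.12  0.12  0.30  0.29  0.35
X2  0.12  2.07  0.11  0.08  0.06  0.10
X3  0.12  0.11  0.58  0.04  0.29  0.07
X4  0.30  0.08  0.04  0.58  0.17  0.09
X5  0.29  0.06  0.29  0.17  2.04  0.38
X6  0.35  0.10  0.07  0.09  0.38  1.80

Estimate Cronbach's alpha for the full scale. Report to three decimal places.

sum of item variances = 2.07 + 2.07 + 0.58 + 0.58 + 2.04 + 1.80 = 9.14
Sum of the distinct covariances = 2.57
total variance = 9.14 + 2 × 2.57 = 14.28
α = (k/(k−1))·(1 − sum of item variances/total variance) = (6/5)·(1 − 9.14/14.28) = 0.432

Cronbach's alpha = 0.432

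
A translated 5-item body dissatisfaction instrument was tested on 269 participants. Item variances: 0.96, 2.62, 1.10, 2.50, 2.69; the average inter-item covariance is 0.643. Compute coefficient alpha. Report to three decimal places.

α = 0.707

Σσ²ᵢ = 0.96 + 2.62 + 1.10 + 2.50 + 2.69 = 9.87
Sum of the 10 distinct covariances = 10 × 0.643 = 6.430
σ²_total = Σσ²ᵢ + 2·Σcov = 9.87 + 2 × 6.430 = 22.730
α = (5/4)·(1 − 9.87/22.730) = 0.707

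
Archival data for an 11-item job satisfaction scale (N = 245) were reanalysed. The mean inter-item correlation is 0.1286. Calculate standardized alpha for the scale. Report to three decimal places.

standardized alpha = 0.619

Standardized α = k·r̄ / (1 + (k−1)·r̄) = 11 × 0.1286 / (1 + 10 × 0.1286)
  = 1.4146 / 2.2860 = 0.619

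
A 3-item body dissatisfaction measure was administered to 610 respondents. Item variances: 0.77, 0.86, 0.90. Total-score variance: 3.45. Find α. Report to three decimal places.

α = 0.400

Σσ²ᵢ = 0.77 + 0.86 + 0.90 = 2.53
α = (k/(k−1))·(1 − Σσ²ᵢ/σ²_total) = (3/2)·(1 − 2.53/3.45) = 0.400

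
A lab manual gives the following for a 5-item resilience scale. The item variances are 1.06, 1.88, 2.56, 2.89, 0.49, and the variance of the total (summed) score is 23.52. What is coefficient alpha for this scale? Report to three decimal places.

Σσ²ᵢ = 1.06 + 1.88 + 2.56 + 2.89 + 0.49 = 8.88
α = (k/(k−1))·(1 − Σσ²ᵢ/σ²_T) = (5/4)·(1 − 8.88/23.52) = 0.778

coefficient alpha = 0.778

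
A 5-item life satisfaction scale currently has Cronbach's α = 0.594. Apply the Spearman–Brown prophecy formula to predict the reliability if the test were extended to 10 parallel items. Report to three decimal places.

Length factor m = 10/5 = 2.0000
α' = m·α / (1 + (m−1)·α)
   = 10/5 × 0.594 / (1 + (10/5 − 1) × 0.594)
   = 1.1880 / 1.5940 = 0.745

predicted reliability = 0.745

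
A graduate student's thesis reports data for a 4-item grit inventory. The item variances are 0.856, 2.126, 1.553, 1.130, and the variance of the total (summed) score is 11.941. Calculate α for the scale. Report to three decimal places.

α = 0.701

sum of item variances = 0.856 + 2.126 + 1.553 + 1.130 = 5.665
α = (k/(k−1))·(1 − sum of item variances/Var(T)) = (4/3)·(1 − 5.665/11.941) = 0.701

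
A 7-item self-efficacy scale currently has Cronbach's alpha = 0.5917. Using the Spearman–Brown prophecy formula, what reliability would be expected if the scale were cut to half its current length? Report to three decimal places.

Length factor m = 1/2
α' = m·α / (1 − (1−m)·α)
   = 1/2 × 0.5917 / (1 − (1 − 1/2) × 0.5917)
   = 0.2959 / 0.7042 = 0.420

predicted reliability = 0.420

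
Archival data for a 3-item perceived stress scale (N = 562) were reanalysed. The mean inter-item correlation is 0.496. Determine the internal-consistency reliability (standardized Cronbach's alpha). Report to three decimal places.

Standardized α = k·r̄ / (1 + (k−1)·r̄) = 3 × 0.496 / (1 + 2 × 0.496)
  = 1.4880 / 1.9920 = 0.747

standardized Cronbach's alpha = 0.747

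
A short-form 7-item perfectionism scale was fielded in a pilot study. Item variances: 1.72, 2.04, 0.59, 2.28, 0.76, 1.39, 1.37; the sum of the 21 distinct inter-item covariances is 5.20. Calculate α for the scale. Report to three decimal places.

α = 0.590

sum of item variances = 1.72 + 2.04 + 0.59 + 2.28 + 0.76 + 1.39 + 1.37 = 10.15
Sum of distinct covariances = 5.20
Var(T) = sum of item variances + 2·Σcov = 10.15 + 2 × 5.20 = 20.55
α = (7/6)·(1 − 10.15/20.55) = 0.590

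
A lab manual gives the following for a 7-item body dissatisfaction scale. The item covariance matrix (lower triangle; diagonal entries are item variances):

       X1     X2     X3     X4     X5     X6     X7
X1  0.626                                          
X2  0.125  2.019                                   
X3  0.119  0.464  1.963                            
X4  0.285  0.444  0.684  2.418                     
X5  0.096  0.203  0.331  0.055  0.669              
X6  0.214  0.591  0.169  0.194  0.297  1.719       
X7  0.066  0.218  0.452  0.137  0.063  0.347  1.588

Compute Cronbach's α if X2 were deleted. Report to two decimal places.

α = 0.53

Remaining items: X1, X3, X4, X5, X6, X7 (k = 6).
ΣVar(i) = 0.626 + 1.963 + 2.418 + 0.669 + 1.719 + 1.588 = 8.983
σ²_T = 8.983 + 2 × 3.509 = 16.001
α (item deleted) = (6/5)·(1 − 8.983/16.001) = 0.53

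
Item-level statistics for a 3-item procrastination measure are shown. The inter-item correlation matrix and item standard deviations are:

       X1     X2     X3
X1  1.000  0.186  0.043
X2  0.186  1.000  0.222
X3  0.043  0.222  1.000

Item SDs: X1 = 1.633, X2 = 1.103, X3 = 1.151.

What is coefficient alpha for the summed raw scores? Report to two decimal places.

α = 0.32

Σσ²ᵢ = 1.633² + 1.103² + 1.151² = 5.2081
Covariances σ_ij = r_ij · s_i · s_j:
  σ(X1,X2) = 0.186 × 1.633 × 1.103 = 0.3350
  σ(X1,X3) = 0.043 × 1.633 × 1.151 = 0.0808
  σ(X2,X3) = 0.222 × 1.103 × 1.151 = 0.2818
σ²_T = Σσ²ᵢ + 2·Σσ_ij = 5.2081 + 2 × 0.6976 = 6.6033
α = (3/2)·(1 − 5.2081/6.6033) = 0.32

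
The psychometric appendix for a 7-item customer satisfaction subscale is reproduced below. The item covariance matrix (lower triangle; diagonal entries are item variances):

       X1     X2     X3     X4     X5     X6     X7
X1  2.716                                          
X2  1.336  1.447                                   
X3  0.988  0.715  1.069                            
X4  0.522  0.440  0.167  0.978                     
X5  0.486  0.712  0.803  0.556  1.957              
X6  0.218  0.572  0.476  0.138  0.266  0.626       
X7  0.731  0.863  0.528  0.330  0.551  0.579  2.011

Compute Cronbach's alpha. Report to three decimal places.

Σσ²ᵢ = 2.716 + 1.447 + 1.069 + 0.978 + 1.957 + 0.626 + 2.011 = 10.804
Sum of the distinct covariances = 11.977
total variance = 10.804 + 2 × 11.977 = 34.758
α = (k/(k−1))·(1 − Σσ²ᵢ/total variance) = (7/6)·(1 − 10.804/34.758) = 0.804

Cronbach's alpha = 0.804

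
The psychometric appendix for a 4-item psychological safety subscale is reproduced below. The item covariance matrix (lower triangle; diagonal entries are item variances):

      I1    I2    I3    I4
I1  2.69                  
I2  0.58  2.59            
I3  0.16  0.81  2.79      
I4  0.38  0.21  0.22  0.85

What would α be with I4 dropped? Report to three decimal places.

Remaining items: I1, I2, I3 (k = 3).
Σσ²ᵢ = 2.69 + 2.59 + 2.79 = 8.07
Var(T) = 8.07 + 2 × 1.55 = 11.17
α (item deleted) = (3/2)·(1 − 8.07/11.17) = 0.416

α = 0.416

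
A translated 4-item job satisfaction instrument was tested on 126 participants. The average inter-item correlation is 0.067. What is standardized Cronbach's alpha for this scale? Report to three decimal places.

Standardized α = k·r̄ / (1 + (k−1)·r̄) = 4 × 0.067 / (1 + 3 × 0.067)
  = 0.2680 / 1.2010 = 0.223

standardized Cronbach's alpha = 0.223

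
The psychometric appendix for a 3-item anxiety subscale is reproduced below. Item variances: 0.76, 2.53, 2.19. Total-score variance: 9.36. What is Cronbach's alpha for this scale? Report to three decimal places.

sum of item variances = 0.76 + 2.53 + 2.19 = 5.48
α = (k/(k−1))·(1 − sum of item variances/Var(T)) = (3/2)·(1 − 5.48/9.36) = 0.622

α = 0.622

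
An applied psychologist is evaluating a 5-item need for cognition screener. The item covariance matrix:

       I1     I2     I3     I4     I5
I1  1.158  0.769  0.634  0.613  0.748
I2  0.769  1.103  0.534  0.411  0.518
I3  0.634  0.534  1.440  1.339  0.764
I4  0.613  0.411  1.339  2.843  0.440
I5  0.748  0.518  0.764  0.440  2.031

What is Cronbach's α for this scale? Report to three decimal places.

α = 0.765

Σσ²ᵢ = 1.158 + 1.103 + 1.440 + 2.843 + 2.031 = 8.575
Sum of off-diagonal covariances = 6.770
total variance = 8.575 + 2 × 6.770 = 22.115
α = (k/(k−1))·(1 − Σσ²ᵢ/total variance) = (5/4)·(1 − 8.575/22.115) = 0.765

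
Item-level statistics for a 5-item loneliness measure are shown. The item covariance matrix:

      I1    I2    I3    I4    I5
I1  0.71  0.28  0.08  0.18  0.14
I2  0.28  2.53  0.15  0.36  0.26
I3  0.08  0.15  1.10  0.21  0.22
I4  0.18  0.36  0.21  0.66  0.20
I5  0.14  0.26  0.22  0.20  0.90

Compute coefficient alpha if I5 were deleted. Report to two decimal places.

Remaining items: I1, I2, I3, I4 (k = 4).
Σσᵢ² = 0.71 + 2.53 + 1.10 + 0.66 = 5.00
σ²_T = 5.00 + 2 × 1.26 = 7.52
α (item deleted) = (4/3)·(1 − 5.00/7.52) = 0.45

coefficient alpha = 0.45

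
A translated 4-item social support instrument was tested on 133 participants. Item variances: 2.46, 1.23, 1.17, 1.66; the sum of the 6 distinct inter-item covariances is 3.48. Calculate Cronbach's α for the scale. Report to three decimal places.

ΣVar(i) = 2.46 + 1.23 + 1.17 + 1.66 = 6.52
Sum of distinct covariances = 3.48
Var(T) = ΣVar(i) + 2·Σcov = 6.52 + 2 × 3.48 = 13.48
α = (4/3)·(1 − 6.52/13.48) = 0.688

Cronbach's α = 0.688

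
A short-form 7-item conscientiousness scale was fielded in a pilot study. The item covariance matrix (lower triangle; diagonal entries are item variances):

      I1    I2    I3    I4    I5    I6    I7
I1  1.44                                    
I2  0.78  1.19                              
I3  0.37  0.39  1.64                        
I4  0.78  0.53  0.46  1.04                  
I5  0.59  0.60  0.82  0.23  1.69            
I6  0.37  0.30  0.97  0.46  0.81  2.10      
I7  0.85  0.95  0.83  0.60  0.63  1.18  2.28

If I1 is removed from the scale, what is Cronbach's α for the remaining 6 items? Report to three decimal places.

α = 0.795

Remaining items: I2, I3, I4, I5, I6, I7 (k = 6).
ΣVar(i) = 1.19 + 1.64 + 1.04 + 1.69 + 2.10 + 2.28 = 9.94
total variance = 9.94 + 2 × 9.76 = 29.46
α (item deleted) = (6/5)·(1 − 9.94/29.46) = 0.795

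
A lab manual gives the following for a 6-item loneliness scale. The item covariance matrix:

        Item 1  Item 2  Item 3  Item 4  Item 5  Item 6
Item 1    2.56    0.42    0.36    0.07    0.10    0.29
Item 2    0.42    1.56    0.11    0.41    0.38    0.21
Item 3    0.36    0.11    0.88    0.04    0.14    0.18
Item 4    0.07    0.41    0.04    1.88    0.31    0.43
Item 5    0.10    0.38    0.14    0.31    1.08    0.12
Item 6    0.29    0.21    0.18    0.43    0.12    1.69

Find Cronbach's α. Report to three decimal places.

α = 0.510

Σσ²ᵢ = 2.56 + 1.56 + 0.88 + 1.88 + 1.08 + 1.69 = 9.65
Sum of off-diagonal covariances = 3.57
Var(T) = 9.65 + 2 × 3.57 = 16.79
α = (k/(k−1))·(1 − Σσ²ᵢ/Var(T)) = (6/5)·(1 − 9.65/16.79) = 0.510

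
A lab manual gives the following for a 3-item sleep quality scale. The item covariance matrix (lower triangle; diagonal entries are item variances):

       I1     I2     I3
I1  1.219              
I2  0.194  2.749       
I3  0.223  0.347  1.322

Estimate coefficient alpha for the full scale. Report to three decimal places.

coefficient alpha = 0.336

Σσᵢ² = 1.219 + 2.749 + 1.322 = 5.290
Sum of the distinct covariances = 0.764
Var(T) = 5.290 + 2 × 0.764 = 6.818
α = (k/(k−1))·(1 − Σσᵢ²/Var(T)) = (3/2)·(1 − 5.290/6.818) = 0.336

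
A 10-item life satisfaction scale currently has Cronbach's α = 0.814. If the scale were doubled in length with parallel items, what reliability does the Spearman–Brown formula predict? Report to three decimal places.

predicted reliability = 0.897

Length factor m = 2
α' = m·α / (1 + (m−1)·α)
   = 2 × 0.814 / (1 + (2 − 1) × 0.814)
   = 1.6280 / 1.8140 = 0.897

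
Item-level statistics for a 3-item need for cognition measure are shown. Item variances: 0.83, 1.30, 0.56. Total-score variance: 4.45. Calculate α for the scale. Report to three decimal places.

α = 0.593

Σσ²ᵢ = 0.83 + 1.30 + 0.56 = 2.69
α = (k/(k−1))·(1 − Σσ²ᵢ/σ²_total) = (3/2)·(1 − 2.69/4.45) = 0.593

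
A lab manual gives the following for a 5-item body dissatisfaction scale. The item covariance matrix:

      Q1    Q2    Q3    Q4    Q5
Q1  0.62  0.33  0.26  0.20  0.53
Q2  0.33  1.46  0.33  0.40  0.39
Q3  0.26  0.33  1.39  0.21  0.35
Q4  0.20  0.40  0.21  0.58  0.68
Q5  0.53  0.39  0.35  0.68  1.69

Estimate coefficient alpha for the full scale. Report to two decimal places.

sum of item variances = 0.62 + 1.46 + 1.39 + 0.58 + 1.69 = 5.74
Sum of the distinct covariances = 3.68
σ²_T = 5.74 + 2 × 3.68 = 13.10
α = (k/(k−1))·(1 − sum of item variances/σ²_T) = (5/4)·(1 − 5.74/13.10) = 0.70

coefficient alpha = 0.70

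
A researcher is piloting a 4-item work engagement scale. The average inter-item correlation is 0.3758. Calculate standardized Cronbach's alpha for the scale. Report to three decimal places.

Standardized α = k·r̄ / (1 + (k−1)·r̄) = 4 × 0.3758 / (1 + 3 × 0.3758)
  = 1.5032 / 2.1274 = 0.707

standardized Cronbach's alpha = 0.707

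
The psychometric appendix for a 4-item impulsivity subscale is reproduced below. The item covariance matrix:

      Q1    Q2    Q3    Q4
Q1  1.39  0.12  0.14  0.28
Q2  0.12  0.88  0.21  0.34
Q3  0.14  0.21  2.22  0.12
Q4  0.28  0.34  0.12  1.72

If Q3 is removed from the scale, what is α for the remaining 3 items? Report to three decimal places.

Remaining items: Q1, Q2, Q4 (k = 3).
ΣVar(i) = 1.39 + 0.88 + 1.72 = 3.99
σ²_total = 3.99 + 2 × 0.74 = 5.47
α (item deleted) = (3/2)·(1 − 3.99/5.47) = 0.406

α = 0.406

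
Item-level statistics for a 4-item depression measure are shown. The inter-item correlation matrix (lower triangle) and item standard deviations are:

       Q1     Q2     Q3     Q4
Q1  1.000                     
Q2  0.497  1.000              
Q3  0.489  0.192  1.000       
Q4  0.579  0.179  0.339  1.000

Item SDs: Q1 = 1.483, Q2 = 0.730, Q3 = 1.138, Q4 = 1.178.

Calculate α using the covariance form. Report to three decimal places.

α = 0.716

Σσ²ᵢ = 1.483² + 0.730² + 1.138² + 1.178² = 5.4149
Covariances σ_ij = r_ij · s_i · s_j:
  σ(Q1,Q2) = 0.497 × 1.483 × 0.730 = 0.5380
  σ(Q1,Q3) = 0.489 × 1.483 × 1.138 = 0.8253
  σ(Q1,Q4) = 0.579 × 1.483 × 1.178 = 1.0115
  σ(Q2,Q3) = 0.192 × 0.730 × 1.138 = 0.1595
  σ(Q2,Q4) = 0.179 × 0.730 × 1.178 = 0.1539
  σ(Q3,Q4) = 0.339 × 1.138 × 1.178 = 0.4545
σ²_T = Σσ²ᵢ + 2·Σσ_ij = 5.4149 + 2 × 3.1427 = 11.7003
α = (4/3)·(1 − 5.4149/11.7003) = 0.716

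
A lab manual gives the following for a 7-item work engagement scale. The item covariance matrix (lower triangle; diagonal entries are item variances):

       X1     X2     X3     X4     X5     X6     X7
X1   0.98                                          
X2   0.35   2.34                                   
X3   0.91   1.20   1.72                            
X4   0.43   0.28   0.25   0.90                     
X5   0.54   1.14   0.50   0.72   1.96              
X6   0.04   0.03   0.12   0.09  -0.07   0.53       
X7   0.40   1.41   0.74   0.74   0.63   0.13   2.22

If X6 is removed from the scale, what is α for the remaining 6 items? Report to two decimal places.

Remaining items: X1, X2, X3, X4, X5, X7 (k = 6).
sum of item variances = 0.98 + 2.34 + 1.72 + 0.90 + 1.96 + 2.22 = 10.12
total variance = 10.12 + 2 × 10.24 = 30.60
α (item deleted) = (6/5)·(1 − 10.12/30.60) = 0.80

α = 0.80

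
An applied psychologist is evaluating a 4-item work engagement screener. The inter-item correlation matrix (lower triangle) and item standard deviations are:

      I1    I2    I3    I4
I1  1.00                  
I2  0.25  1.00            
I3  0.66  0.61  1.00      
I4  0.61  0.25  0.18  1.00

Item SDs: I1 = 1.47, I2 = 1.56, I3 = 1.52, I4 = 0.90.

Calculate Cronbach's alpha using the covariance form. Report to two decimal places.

Cronbach's alpha = 0.75

Σσ²ᵢ = 1.47² + 1.56² + 1.52² + 0.90² = 7.7149
Covariances σ_ij = r_ij · s_i · s_j:
  σ(I1,I2) = 0.25 × 1.47 × 1.56 = 0.5733
  σ(I1,I3) = 0.66 × 1.47 × 1.52 = 1.4747
  σ(I1,I4) = 0.61 × 1.47 × 0.90 = 0.8070
  σ(I2,I3) = 0.61 × 1.56 × 1.52 = 1.4464
  σ(I2,I4) = 0.25 × 1.56 × 0.90 = 0.3510
  σ(I3,I4) = 0.18 × 1.52 × 0.90 = 0.2462
σ²_T = Σσ²ᵢ + 2·Σσ_ij = 7.7149 + 2 × 4.8986 = 17.5121
α = (4/3)·(1 − 7.7149/17.5121) = 0.75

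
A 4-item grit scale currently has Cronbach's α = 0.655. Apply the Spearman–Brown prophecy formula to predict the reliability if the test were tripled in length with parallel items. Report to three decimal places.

predicted reliability = 0.851

Length factor m = 3
α' = m·α / (1 + (m−1)·α)
   = 3 × 0.655 / (1 + (3 − 1) × 0.655)
   = 1.9650 / 2.3100 = 0.851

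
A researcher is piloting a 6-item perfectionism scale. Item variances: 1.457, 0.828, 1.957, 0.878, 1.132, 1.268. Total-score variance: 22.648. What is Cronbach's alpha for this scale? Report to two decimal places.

Σσ²ᵢ = 1.457 + 0.828 + 1.957 + 0.878 + 1.132 + 1.268 = 7.520
α = (k/(k−1))·(1 − Σσ²ᵢ/σ²_total) = (6/5)·(1 − 7.520/22.648) = 0.80

α = 0.80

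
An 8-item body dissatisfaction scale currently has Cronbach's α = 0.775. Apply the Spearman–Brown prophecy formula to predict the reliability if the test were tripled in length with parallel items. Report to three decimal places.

Length factor m = 3
α' = m·α / (1 + (m−1)·α)
   = 3 × 0.775 / (1 + (3 − 1) × 0.775)
   = 2.3250 / 2.5500 = 0.912

predicted reliability = 0.912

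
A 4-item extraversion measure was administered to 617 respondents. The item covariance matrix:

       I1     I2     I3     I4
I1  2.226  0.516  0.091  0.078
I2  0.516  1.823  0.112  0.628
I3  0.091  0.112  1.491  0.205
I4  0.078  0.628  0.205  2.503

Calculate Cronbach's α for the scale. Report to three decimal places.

Σσ²ᵢ = 2.226 + 1.823 + 1.491 + 2.503 = 8.043
Sum of off-diagonal covariances = 1.630
σ²_total = 8.043 + 2 × 1.630 = 11.303
α = (k/(k−1))·(1 − Σσ²ᵢ/σ²_total) = (4/3)·(1 − 8.043/11.303) = 0.385

α = 0.385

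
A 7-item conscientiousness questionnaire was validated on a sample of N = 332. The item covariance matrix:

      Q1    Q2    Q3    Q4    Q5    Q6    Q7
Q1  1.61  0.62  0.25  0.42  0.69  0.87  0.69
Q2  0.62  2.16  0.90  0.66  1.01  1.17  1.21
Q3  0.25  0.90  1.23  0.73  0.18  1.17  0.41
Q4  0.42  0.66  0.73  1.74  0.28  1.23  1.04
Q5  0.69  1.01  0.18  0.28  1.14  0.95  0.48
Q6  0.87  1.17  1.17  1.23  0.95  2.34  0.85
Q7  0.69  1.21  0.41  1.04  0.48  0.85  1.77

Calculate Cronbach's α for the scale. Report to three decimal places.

α = 0.846

ΣVar(i) = 1.61 + 2.16 + 1.23 + 1.74 + 1.14 + 2.34 + 1.77 = 11.99
Sum of the distinct covariances = 15.81
Var(T) = 11.99 + 2 × 15.81 = 43.61
α = (k/(k−1))·(1 − ΣVar(i)/Var(T)) = (7/6)·(1 − 11.99/43.61) = 0.846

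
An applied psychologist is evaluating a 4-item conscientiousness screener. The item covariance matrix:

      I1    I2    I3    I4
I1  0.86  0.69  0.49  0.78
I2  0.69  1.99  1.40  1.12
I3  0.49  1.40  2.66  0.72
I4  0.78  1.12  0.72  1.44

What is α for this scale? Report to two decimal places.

α = 0.80

Σσ²ᵢ = 0.86 + 1.99 + 2.66 + 1.44 = 6.95
Sum of the distinct covariances = 5.20
Var(T) = 6.95 + 2 × 5.20 = 17.35
α = (k/(k−1))·(1 − Σσ²ᵢ/Var(T)) = (4/3)·(1 − 6.95/17.35) = 0.80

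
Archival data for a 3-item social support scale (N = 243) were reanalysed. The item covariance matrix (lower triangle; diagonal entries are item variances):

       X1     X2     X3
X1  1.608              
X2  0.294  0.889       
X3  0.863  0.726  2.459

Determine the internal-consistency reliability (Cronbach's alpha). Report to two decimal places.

Cronbach's alpha = 0.65

sum of item variances = 1.608 + 0.889 + 2.459 = 4.956
Sum of the distinct covariances = 1.883
σ²_T = 4.956 + 2 × 1.883 = 8.722
α = (k/(k−1))·(1 − sum of item variances/σ²_T) = (3/2)·(1 − 4.956/8.722) = 0.65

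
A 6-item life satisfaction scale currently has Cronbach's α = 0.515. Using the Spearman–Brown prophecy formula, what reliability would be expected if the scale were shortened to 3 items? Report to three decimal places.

predicted reliability = 0.347

Length factor m = 3/6 = 0.5000
α' = m·α / (1 − (1−m)·α)
   = 3/6 × 0.515 / (1 − (1 − 3/6) × 0.515)
   = 0.2575 / 0.7425 = 0.347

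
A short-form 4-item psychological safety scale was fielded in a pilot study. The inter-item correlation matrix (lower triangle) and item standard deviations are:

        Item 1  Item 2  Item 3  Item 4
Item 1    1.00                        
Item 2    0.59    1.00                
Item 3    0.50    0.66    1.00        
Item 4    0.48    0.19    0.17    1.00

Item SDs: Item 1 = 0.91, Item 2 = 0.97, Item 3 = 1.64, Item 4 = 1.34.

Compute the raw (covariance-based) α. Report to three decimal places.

α = 0.706

Σσ²ᵢ = 0.91² + 0.97² + 1.64² + 1.34² = 6.2542
Covariances σ_ij = r_ij · s_i · s_j:
  σ(Item 1,Item 2) = 0.59 × 0.91 × 0.97 = 0.5208
  σ(Item 1,Item 3) = 0.50 × 0.91 × 1.64 = 0.7462
  σ(Item 1,Item 4) = 0.48 × 0.91 × 1.34 = 0.5853
  σ(Item 2,Item 3) = 0.66 × 0.97 × 1.64 = 1.0499
  σ(Item 2,Item 4) = 0.19 × 0.97 × 1.34 = 0.2470
  σ(Item 3,Item 4) = 0.17 × 1.64 × 1.34 = 0.3736
σ²_T = Σσ²ᵢ + 2·Σσ_ij = 6.2542 + 2 × 3.5228 = 13.2998
α = (4/3)·(1 − 6.2542/13.2998) = 0.706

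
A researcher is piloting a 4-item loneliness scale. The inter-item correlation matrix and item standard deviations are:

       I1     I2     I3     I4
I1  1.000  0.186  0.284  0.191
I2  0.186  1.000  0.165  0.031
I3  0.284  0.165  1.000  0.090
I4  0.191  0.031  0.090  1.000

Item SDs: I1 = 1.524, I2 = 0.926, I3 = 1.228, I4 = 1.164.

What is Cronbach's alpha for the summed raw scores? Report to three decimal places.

Σσ²ᵢ = 1.524² + 0.926² + 1.228² + 1.164² = 6.0429
Covariances σ_ij = r_ij · s_i · s_j:
  σ(I1,I2) = 0.186 × 1.524 × 0.926 = 0.2625
  σ(I1,I3) = 0.284 × 1.524 × 1.228 = 0.5315
  σ(I1,I4) = 0.191 × 1.524 × 1.164 = 0.3388
  σ(I2,I3) = 0.165 × 0.926 × 1.228 = 0.1876
  σ(I2,I4) = 0.031 × 0.926 × 1.164 = 0.0334
  σ(I3,I4) = 0.090 × 1.228 × 1.164 = 0.1286
σ²_T = Σσ²ᵢ + 2·Σσ_ij = 6.0429 + 2 × 1.4824 = 9.0077
α = (4/3)·(1 − 6.0429/9.0077) = 0.439

Cronbach's alpha = 0.439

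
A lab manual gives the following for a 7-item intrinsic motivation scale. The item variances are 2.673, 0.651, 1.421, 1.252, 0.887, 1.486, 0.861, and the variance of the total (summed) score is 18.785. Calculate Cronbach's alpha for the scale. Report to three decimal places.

α = 0.593

Σσᵢ² = 2.673 + 0.651 + 1.421 + 1.252 + 0.887 + 1.486 + 0.861 = 9.231
α = (k/(k−1))·(1 − Σσᵢ²/σ²_total) = (7/6)·(1 − 9.231/18.785) = 0.593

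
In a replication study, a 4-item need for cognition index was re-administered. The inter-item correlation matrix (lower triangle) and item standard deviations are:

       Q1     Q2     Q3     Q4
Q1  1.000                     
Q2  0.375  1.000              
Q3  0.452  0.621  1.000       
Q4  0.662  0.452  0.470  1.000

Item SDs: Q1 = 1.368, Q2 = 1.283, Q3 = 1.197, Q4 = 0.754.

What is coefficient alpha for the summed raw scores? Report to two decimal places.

coefficient alpha = 0.78

Σσ²ᵢ = 1.368² + 1.283² + 1.197² + 0.754² = 5.5188
Covariances σ_ij = r_ij · s_i · s_j:
  σ(Q1,Q2) = 0.375 × 1.368 × 1.283 = 0.6582
  σ(Q1,Q3) = 0.452 × 1.368 × 1.197 = 0.7401
  σ(Q1,Q4) = 0.662 × 1.368 × 0.754 = 0.6828
  σ(Q2,Q3) = 0.621 × 1.283 × 1.197 = 0.9537
  σ(Q2,Q4) = 0.452 × 1.283 × 0.754 = 0.4373
  σ(Q3,Q4) = 0.470 × 1.197 × 0.754 = 0.4242
σ²_T = Σσ²ᵢ + 2·Σσ_ij = 5.5188 + 2 × 3.8963 = 13.3114
α = (4/3)·(1 − 5.5188/13.3114) = 0.78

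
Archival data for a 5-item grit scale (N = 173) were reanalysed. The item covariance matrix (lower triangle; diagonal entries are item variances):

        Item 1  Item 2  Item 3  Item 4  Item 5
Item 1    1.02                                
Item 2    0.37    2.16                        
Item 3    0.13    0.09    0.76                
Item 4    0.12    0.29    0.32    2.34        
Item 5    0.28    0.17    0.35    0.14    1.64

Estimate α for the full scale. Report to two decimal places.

α = 0.45

sum of item variances = 1.02 + 2.16 + 0.76 + 2.34 + 1.64 = 7.92
Sum of the distinct covariances = 2.26
total variance = 7.92 + 2 × 2.26 = 12.44
α = (k/(k−1))·(1 − sum of item variances/total variance) = (5/4)·(1 − 7.92/12.44) = 0.45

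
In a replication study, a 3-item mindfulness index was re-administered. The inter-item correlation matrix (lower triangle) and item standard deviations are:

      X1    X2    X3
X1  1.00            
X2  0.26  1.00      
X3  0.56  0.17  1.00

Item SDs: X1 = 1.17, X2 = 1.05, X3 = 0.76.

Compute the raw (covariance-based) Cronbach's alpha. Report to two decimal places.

Σσ²ᵢ = 1.17² + 1.05² + 0.76² = 3.0490
Covariances σ_ij = r_ij · s_i · s_j:
  σ(X1,X2) = 0.26 × 1.17 × 1.05 = 0.3194
  σ(X1,X3) = 0.56 × 1.17 × 0.76 = 0.4980
  σ(X2,X3) = 0.17 × 1.05 × 0.76 = 0.1357
σ²_T = Σσ²ᵢ + 2·Σσ_ij = 3.0490 + 2 × 0.9531 = 4.9552
α = (3/2)·(1 − 3.0490/4.9552) = 0.58

Cronbach's alpha = 0.58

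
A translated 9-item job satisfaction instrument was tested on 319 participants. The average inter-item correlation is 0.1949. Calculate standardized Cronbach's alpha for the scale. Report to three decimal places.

standardized Cronbach's alpha = 0.685

Standardized α = k·r̄ / (1 + (k−1)·r̄) = 9 × 0.1949 / (1 + 8 × 0.1949)
  = 1.7541 / 2.5592 = 0.685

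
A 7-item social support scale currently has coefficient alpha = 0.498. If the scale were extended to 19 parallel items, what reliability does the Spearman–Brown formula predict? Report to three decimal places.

predicted reliability = 0.729

Length factor m = 19/7 = 2.7143
α' = m·α / (1 + (m−1)·α)
   = 19/7 × 0.498 / (1 + (19/7 − 1) × 0.498)
   = 1.3517 / 1.8537 = 0.729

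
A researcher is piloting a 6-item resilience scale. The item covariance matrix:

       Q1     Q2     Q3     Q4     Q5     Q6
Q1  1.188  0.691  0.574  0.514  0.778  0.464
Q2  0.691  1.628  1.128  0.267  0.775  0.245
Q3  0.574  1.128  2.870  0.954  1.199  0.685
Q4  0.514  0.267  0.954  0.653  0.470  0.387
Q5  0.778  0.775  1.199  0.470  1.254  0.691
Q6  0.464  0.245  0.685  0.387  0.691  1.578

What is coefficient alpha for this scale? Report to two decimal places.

Σσᵢ² = 1.188 + 1.628 + 2.870 + 0.653 + 1.254 + 1.578 = 9.171
Σ_{i<j} σ_ij = 9.822
total variance = 9.171 + 2 × 9.822 = 28.815
α = (k/(k−1))·(1 − Σσᵢ²/total variance) = (6/5)·(1 − 9.171/28.815) = 0.82

α = 0.82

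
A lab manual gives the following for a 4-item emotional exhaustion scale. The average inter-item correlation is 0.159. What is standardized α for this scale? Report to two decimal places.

α = 0.43

Standardized α = k·r̄ / (1 + (k−1)·r̄) = 4 × 0.159 / (1 + 3 × 0.159)
  = 0.6360 / 1.4770 = 0.43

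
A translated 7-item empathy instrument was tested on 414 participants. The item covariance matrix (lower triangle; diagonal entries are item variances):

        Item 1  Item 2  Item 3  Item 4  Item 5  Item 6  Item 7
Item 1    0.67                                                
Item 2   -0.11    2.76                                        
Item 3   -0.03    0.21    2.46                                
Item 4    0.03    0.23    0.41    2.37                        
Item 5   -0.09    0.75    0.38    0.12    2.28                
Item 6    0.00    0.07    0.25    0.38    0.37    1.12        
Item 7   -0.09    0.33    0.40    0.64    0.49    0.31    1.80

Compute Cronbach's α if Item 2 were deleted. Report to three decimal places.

α = 0.480

Remaining items: Item 1, Item 3, Item 4, Item 5, Item 6, Item 7 (k = 6).
sum of item variances = 0.67 + 2.46 + 2.37 + 2.28 + 1.12 + 1.80 = 10.70
Var(T) = 10.70 + 2 × 3.57 = 17.84
α (item deleted) = (6/5)·(1 − 10.70/17.84) = 0.480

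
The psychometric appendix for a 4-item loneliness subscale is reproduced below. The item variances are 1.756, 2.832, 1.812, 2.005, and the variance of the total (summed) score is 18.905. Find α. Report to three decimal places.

sum of item variances = 1.756 + 2.832 + 1.812 + 2.005 = 8.405
α = (k/(k−1))·(1 − sum of item variances/Var(T)) = (4/3)·(1 − 8.405/18.905) = 0.741

α = 0.741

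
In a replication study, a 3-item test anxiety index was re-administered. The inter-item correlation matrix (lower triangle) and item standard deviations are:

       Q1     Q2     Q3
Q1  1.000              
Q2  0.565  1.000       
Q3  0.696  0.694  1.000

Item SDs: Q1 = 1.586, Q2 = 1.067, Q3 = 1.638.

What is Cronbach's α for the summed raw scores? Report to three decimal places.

Σσ²ᵢ = 1.586² + 1.067² + 1.638² = 6.3369
Covariances σ_ij = r_ij · s_i · s_j:
  σ(Q1,Q2) = 0.565 × 1.586 × 1.067 = 0.9561
  σ(Q1,Q3) = 0.696 × 1.586 × 1.638 = 1.8081
  σ(Q2,Q3) = 0.694 × 1.067 × 1.638 = 1.2129
σ²_T = Σσ²ᵢ + 2·Σσ_ij = 6.3369 + 2 × 3.9771 = 14.2911
α = (3/2)·(1 − 6.3369/14.2911) = 0.835

α = 0.835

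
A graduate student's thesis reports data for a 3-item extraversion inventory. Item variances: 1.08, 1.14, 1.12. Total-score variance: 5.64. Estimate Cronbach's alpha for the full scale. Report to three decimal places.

Cronbach's alpha = 0.612

sum of item variances = 1.08 + 1.14 + 1.12 = 3.34
α = (k/(k−1))·(1 − sum of item variances/σ²_T) = (3/2)·(1 − 3.34/5.64) = 0.612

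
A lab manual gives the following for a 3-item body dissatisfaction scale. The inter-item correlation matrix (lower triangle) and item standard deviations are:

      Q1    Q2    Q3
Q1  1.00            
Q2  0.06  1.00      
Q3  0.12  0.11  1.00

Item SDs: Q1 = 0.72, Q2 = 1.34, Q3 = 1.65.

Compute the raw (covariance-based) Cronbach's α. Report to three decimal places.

Cronbach's α = 0.225

Σσ²ᵢ = 0.72² + 1.34² + 1.65² = 5.0365
Covariances σ_ij = r_ij · s_i · s_j:
  σ(Q1,Q2) = 0.06 × 0.72 × 1.34 = 0.0579
  σ(Q1,Q3) = 0.12 × 0.72 × 1.65 = 0.1426
  σ(Q2,Q3) = 0.11 × 1.34 × 1.65 = 0.2432
σ²_T = Σσ²ᵢ + 2·Σσ_ij = 5.0365 + 2 × 0.4437 = 5.9239
α = (3/2)·(1 − 5.0365/5.9239) = 0.225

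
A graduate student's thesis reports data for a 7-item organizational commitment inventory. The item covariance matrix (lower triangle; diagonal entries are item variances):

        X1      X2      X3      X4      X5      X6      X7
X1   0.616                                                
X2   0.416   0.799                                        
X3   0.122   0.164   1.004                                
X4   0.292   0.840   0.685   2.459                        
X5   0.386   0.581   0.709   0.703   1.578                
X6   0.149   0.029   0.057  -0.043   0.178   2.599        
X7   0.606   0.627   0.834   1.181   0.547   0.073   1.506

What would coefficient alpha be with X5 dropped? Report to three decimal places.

α = 0.688

Remaining items: X1, X2, X3, X4, X6, X7 (k = 6).
Σσᵢ² = 0.616 + 0.799 + 1.004 + 2.459 + 2.599 + 1.506 = 8.983
σ²_T = 8.983 + 2 × 6.032 = 21.047
α (item deleted) = (6/5)·(1 − 8.983/21.047) = 0.688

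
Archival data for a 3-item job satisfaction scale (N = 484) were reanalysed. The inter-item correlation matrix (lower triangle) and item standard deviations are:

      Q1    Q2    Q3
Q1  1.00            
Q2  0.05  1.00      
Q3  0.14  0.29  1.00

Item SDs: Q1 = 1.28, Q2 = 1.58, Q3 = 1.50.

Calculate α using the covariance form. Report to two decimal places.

Σσ²ᵢ = 1.28² + 1.58² + 1.50² = 6.3848
Covariances σ_ij = r_ij · s_i · s_j:
  σ(Q1,Q2) = 0.05 × 1.28 × 1.58 = 0.1011
  σ(Q1,Q3) = 0.14 × 1.28 × 1.50 = 0.2688
  σ(Q2,Q3) = 0.29 × 1.58 × 1.50 = 0.6873
σ²_T = Σσ²ᵢ + 2·Σσ_ij = 6.3848 + 2 × 1.0572 = 8.4992
α = (3/2)·(1 − 6.3848/8.4992) = 0.37

α = 0.37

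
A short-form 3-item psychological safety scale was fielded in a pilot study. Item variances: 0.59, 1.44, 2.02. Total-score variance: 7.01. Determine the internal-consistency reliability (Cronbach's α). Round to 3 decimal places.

Cronbach's α = 0.633

Σσᵢ² = 0.59 + 1.44 + 2.02 = 4.05
α = (k/(k−1))·(1 − Σσᵢ²/Var(T)) = (3/2)·(1 − 4.05/7.01) = 0.633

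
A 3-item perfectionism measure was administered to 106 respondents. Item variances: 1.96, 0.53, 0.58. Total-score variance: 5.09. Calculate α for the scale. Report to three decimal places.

ΣVar(i) = 1.96 + 0.53 + 0.58 = 3.07
α = (k/(k−1))·(1 − ΣVar(i)/Var(T)) = (3/2)·(1 − 3.07/5.09) = 0.595

α = 0.595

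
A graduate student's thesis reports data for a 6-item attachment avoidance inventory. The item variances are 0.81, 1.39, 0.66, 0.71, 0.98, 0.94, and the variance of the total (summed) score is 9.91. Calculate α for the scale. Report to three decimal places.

sum of item variances = 0.81 + 1.39 + 0.66 + 0.71 + 0.98 + 0.94 = 5.49
α = (k/(k−1))·(1 − sum of item variances/σ²_T) = (6/5)·(1 − 5.49/9.91) = 0.535

α = 0.535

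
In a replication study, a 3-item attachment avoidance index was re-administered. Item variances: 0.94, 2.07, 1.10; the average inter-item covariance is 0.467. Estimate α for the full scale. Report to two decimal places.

α = 0.61

ΣVar(i) = 0.94 + 2.07 + 1.10 = 4.11
Sum of the 3 distinct covariances = 3 × 0.467 = 1.401
Var(T) = ΣVar(i) + 2·Σcov = 4.11 + 2 × 1.401 = 6.912
α = (3/2)·(1 − 4.11/6.912) = 0.61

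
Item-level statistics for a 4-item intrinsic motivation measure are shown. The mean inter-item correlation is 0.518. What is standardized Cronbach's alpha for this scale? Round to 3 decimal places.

Standardized α = k·r̄ / (1 + (k−1)·r̄) = 4 × 0.518 / (1 + 3 × 0.518)
  = 2.0720 / 2.5540 = 0.811

standardized Cronbach's alpha = 0.811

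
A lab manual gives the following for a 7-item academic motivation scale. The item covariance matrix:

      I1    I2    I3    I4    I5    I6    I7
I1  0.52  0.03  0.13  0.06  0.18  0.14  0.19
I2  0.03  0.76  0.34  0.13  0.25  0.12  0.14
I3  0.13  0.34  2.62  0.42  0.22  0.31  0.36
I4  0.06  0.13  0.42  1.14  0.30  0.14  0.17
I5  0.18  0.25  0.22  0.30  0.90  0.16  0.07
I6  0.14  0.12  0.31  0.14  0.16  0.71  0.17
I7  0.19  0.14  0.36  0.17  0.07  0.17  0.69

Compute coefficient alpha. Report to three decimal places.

α = 0.611

sum of item variances = 0.52 + 0.76 + 2.62 + 1.14 + 0.90 + 0.71 + 0.69 = 7.34
Sum of off-diagonal covariances = 4.03
σ²_T = 7.34 + 2 × 4.03 = 15.40
α = (k/(k−1))·(1 − sum of item variances/σ²_T) = (7/6)·(1 − 7.34/15.40) = 0.611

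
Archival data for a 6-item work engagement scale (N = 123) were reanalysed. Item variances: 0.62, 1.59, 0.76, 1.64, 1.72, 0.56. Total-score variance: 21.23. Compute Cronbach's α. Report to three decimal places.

α = 0.811

Σσᵢ² = 0.62 + 1.59 + 0.76 + 1.64 + 1.72 + 0.56 = 6.89
α = (k/(k−1))·(1 − Σσᵢ²/Var(T)) = (6/5)·(1 − 6.89/21.23) = 0.811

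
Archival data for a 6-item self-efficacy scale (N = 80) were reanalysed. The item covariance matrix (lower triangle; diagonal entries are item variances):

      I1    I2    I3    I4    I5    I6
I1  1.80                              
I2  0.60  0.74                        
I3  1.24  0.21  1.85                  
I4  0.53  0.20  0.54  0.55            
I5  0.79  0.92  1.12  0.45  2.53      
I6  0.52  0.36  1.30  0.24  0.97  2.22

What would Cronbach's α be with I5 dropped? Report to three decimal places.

Remaining items: I1, I2, I3, I4, I6 (k = 5).
Σσᵢ² = 1.80 + 0.74 + 1.85 + 0.55 + 2.22 = 7.16
Var(T) = 7.16 + 2 × 5.74 = 18.64
α (item deleted) = (5/4)·(1 − 7.16/18.64) = 0.770

Cronbach's α = 0.770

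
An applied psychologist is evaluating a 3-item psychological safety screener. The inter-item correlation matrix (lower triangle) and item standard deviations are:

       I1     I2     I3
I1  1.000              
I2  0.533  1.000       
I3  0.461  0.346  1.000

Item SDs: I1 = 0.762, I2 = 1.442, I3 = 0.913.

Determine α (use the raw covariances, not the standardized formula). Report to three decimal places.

α = 0.657

Σσ²ᵢ = 0.762² + 1.442² + 0.913² = 3.4936
Covariances σ_ij = r_ij · s_i · s_j:
  σ(I1,I2) = 0.533 × 0.762 × 1.442 = 0.5857
  σ(I1,I3) = 0.461 × 0.762 × 0.913 = 0.3207
  σ(I2,I3) = 0.346 × 1.442 × 0.913 = 0.4555
σ²_T = Σσ²ᵢ + 2·Σσ_ij = 3.4936 + 2 × 1.3619 = 6.2174
α = (3/2)·(1 − 3.4936/6.2174) = 0.657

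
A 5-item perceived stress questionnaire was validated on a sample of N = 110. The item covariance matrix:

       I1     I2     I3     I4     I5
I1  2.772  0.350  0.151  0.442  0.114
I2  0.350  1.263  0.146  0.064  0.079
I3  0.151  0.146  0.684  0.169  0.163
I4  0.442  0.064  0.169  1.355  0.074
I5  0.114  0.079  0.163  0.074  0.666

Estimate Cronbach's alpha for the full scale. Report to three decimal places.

α = 0.428

sum of item variances = 2.772 + 1.263 + 0.684 + 1.355 + 0.666 = 6.740
Σ_{i<j} σ_ij = 1.752
total variance = 6.740 + 2 × 1.752 = 10.244
α = (k/(k−1))·(1 − sum of item variances/total variance) = (5/4)·(1 − 6.740/10.244) = 0.428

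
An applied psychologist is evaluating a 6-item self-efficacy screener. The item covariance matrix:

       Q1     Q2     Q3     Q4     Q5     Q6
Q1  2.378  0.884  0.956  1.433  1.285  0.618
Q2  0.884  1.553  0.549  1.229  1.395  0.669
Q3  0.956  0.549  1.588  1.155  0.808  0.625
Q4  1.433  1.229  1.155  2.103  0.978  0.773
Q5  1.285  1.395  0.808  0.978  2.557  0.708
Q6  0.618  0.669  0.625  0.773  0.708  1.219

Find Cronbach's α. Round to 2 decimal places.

Cronbach's α = 0.85

Σσ²ᵢ = 2.378 + 1.553 + 1.588 + 2.103 + 2.557 + 1.219 = 11.398
Σ_{i<j} σ_ij = 14.065
Var(T) = 11.398 + 2 × 14.065 = 39.528
α = (k/(k−1))·(1 − Σσ²ᵢ/Var(T)) = (6/5)·(1 − 11.398/39.528) = 0.85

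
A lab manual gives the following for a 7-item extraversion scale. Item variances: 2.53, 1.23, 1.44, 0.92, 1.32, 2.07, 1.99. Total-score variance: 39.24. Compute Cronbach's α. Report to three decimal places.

Σσᵢ² = 2.53 + 1.23 + 1.44 + 0.92 + 1.32 + 2.07 + 1.99 = 11.50
α = (k/(k−1))·(1 − Σσᵢ²/σ²_T) = (7/6)·(1 − 11.50/39.24) = 0.825

α = 0.825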